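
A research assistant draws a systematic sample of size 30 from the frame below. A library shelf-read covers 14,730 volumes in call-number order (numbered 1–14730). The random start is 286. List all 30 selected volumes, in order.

286, 777, 1268, 1759, 2250, 2741, 3232, 3723, 4214, 4705, 5196, 5687, 6178, 6669, 7160, 7651, 8142, 8633, 9124, 9615, 10106, 10597, 11088, 11579, 12070, 12561, 13052, 13543, 14034, 14525

k = N/n = 14730/30 = 491
volume 1: 286
volume 2: 286 + 491 = 777
volume 3: 777 + 491 = 1268
volume 4: 1268 + 491 = 1759
volume 5: 1759 + 491 = 2250
volume 6: 2250 + 491 = 2741
volume 7: 2741 + 491 = 3232
volume 8: 3232 + 491 = 3723
volume 9: 3723 + 491 = 4214
volume 10: 4214 + 491 = 4705
volume 11: 4705 + 491 = 5196
volume 12: 5196 + 491 = 5687
volume 13: 5687 + 491 = 6178
volume 14: 6178 + 491 = 6669
volume 15: 6669 + 491 = 7160
volume 16: 7160 + 491 = 7651
volume 17: 7651 + 491 = 8142
volume 18: 8142 + 491 = 8633
volume 19: 8633 + 491 = 9124
volume 20: 9124 + 491 = 9615
volume 21: 9615 + 491 = 10106
volume 22: 10106 + 491 = 10597
volume 23: 10597 + 491 = 11088
volume 24: 11088 + 491 = 11579
volume 25: 11579 + 491 = 12070
volume 26: 12070 + 491 = 12561
volume 27: 12561 + 491 = 13052
volume 28: 13052 + 491 = 13543
volume 29: 13543 + 491 = 14034
volume 30: 14034 + 491 = 14525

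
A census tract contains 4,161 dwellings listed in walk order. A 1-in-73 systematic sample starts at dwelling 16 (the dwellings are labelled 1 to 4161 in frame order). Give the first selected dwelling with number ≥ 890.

k = 73
Steps past start: ⌈(890 − 16)/73⌉ = ⌈874/73⌉ = 12
Selected dwelling: 16 + 12×73 = 892

892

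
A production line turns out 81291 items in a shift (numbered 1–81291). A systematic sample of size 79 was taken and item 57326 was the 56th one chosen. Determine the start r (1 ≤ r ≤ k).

731

k = 81291/79 = 1029
r = 57326 − (56−1)×1029 = 57326 − 56595 = 731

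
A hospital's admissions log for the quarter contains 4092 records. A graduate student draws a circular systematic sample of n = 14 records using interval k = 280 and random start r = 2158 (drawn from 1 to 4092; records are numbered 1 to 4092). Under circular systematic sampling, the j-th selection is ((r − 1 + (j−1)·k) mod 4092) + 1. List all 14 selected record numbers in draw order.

Selection 1: 2158
Selection 2: 2158 + 280 = 2438
Selection 3: 2438 + 280 = 2718
Selection 4: 2718 + 280 = 2998
Selection 5: 2998 + 280 = 3278
Selection 6: 3278 + 280 = 3558
Selection 7: 3558 + 280 = 3838
Selection 8: 3838 + 280 = 4118 → 4118 − 4092 = 26
Selection 9: 26 + 280 = 306
Selection 10: 306 + 280 = 586
Selection 11: 586 + 280 = 866
Selection 12: 866 + 280 = 1146
Selection 13: 1146 + 280 = 1426
Selection 14: 1426 + 280 = 1706

2158, 2438, 2718, 2998, 3278, 3558, 3838, 26, 306, 586, 866, 1146, 1426, 1706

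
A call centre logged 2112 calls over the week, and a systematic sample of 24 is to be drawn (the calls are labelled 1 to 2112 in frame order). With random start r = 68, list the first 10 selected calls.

k = N/n = 2112/24 = 88
call 1: 68
call 2: 68 + 88 = 156
call 3: 156 + 88 = 244
call 4: 244 + 88 = 332
call 5: 332 + 88 = 420
call 6: 420 + 88 = 508
call 7: 508 + 88 = 596
call 8: 596 + 88 = 684
call 9: 684 + 88 = 772
call 10: 772 + 88 = 860

68, 156, 244, 332, 420, 508, 596, 684, 772, 860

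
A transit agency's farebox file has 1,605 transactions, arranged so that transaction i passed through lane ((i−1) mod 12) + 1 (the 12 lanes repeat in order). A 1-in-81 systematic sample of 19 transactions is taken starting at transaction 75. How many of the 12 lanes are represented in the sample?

Consecutive selections differ by k = 81, so their lane numbers differ by 81 mod 12 = 9.
gcd(81, 12) = 3, so the sample visits 12/3 = 4 distinct residues mod 12.
Start 75 is lane 3; the lanes hit are 3, 6, 9, 12.

4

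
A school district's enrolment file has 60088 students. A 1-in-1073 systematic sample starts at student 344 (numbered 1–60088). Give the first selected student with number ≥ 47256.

k = 1073
Steps past start: ⌈(47256 − 344)/1073⌉ = ⌈46912/1073⌉ = 44
Selected student: 344 + 44×1073 = 47556

47556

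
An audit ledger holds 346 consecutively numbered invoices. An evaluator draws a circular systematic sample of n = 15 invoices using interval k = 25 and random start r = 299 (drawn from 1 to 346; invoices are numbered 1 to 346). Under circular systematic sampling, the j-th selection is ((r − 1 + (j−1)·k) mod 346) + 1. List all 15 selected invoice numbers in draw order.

Selection 1: 299
Selection 2: 299 + 25 = 324
Selection 3: 324 + 25 = 349 → 349 − 346 = 3
Selection 4: 3 + 25 = 28
Selection 5: 28 + 25 = 53
Selection 6: 53 + 25 = 78
Selection 7: 78 + 25 = 103
Selection 8: 103 + 25 = 128
Selection 9: 128 + 25 = 153
Selection 10: 153 + 25 = 178
Selection 11: 178 + 25 = 203
Selection 12: 203 + 25 = 228
Selection 13: 228 + 25 = 253
Selection 14: 253 + 25 = 278
Selection 15: 278 + 25 = 303

299, 324, 3, 28, 53, 78, 103, 128, 153, 178, 203, 228, 253, 278, 303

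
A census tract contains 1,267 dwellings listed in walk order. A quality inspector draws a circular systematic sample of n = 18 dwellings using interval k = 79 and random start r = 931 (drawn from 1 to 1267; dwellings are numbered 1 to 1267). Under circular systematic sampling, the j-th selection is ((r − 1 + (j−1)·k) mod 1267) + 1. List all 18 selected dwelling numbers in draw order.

931, 1010, 1089, 1168, 1247, 59, 138, 217, 296, 375, 454, 533, 612, 691, 770, 849, 928, 1007

Selection 1: 931
Selection 2: 931 + 79 = 1010
Selection 3: 1010 + 79 = 1089
Selection 4: 1089 + 79 = 1168
Selection 5: 1168 + 79 = 1247
Selection 6: 1247 + 79 = 1326 → 1326 − 1267 = 59
Selection 7: 59 + 79 = 138
Selection 8: 138 + 79 = 217
Selection 9: 217 + 79 = 296
Selection 10: 296 + 79 = 375
Selection 11: 375 + 79 = 454
Selection 12: 454 + 79 = 533
Selection 13: 533 + 79 = 612
Selection 14: 612 + 79 = 691
Selection 15: 691 + 79 = 770
Selection 16: 770 + 79 = 849
Selection 17: 849 + 79 = 928
Selection 18: 928 + 79 = 1007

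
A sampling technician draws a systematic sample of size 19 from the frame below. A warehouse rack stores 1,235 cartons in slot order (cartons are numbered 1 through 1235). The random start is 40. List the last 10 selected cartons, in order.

k = N/n = 1235/19 = 65
10th selection = 40 + 9×65 = 625
11th: 625 + 65 = 690
12th: 690 + 65 = 755
13th: 755 + 65 = 820
14th: 820 + 65 = 885
15th: 885 + 65 = 950
16th: 950 + 65 = 1015
17th: 1015 + 65 = 1080
18th: 1080 + 65 = 1145
19th: 1145 + 65 = 1210

625, 690, 755, 820, 885, 950, 1015, 1080, 1145, 1210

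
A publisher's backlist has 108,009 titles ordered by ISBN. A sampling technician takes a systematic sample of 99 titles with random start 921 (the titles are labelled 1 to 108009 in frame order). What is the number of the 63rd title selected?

k = 108009/99 = 1091
63rd selection = r + (63−1)·k = 921 + 62×1091 = 921 + 67642 = 68563

68563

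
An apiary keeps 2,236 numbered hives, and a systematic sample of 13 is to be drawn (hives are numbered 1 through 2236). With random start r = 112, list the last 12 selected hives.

284, 456, 628, 800, 972, 1144, 1316, 1488, 1660, 1832, 2004, 2176

k = N/n = 2236/13 = 172
2nd selection = 112 + 1×172 = 284
3rd: 284 + 172 = 456
4th: 456 + 172 = 628
5th: 628 + 172 = 800
6th: 800 + 172 = 972
7th: 972 + 172 = 1144
8th: 1144 + 172 = 1316
9th: 1316 + 172 = 1488
10th: 1488 + 172 = 1660
11th: 1660 + 172 = 1832
12th: 1832 + 172 = 2004
13th: 2004 + 172 = 2176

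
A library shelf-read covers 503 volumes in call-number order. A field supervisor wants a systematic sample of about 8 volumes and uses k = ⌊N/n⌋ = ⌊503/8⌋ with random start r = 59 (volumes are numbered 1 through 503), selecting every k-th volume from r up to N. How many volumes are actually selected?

8

k = ⌊503/8⌋ = 62
Achieved size = ⌊(503 − 59)/62⌋ + 1 = ⌊444/62⌋ + 1 = 7 + 1 = 8
(last selection: 59 + 7×62 = 493 ≤ 503; next would be 555 > 503)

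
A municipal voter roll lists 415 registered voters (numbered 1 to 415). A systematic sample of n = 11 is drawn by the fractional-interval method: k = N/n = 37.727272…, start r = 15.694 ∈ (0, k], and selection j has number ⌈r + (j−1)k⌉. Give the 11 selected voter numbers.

j=1: r + 0k = 15.694 → ⌈·⌉ = 16
j=2: r + 1k = 53.421272… → ⌈·⌉ = 54
j=3: r + 2k = 91.148545… → ⌈·⌉ = 92
j=4: r + 3k = 128.875818… → ⌈·⌉ = 129
j=5: r + 4k = 166.603090… → ⌈·⌉ = 167
j=6: r + 5k = 204.330363… → ⌈·⌉ = 205
j=7: r + 6k = 242.057636… → ⌈·⌉ = 243
j=8: r + 7k = 279.784909… → ⌈·⌉ = 280
j=9: r + 8k = 317.512181… → ⌈·⌉ = 318
j=10: r + 9k = 355.239454… → ⌈·⌉ = 356
j=11: r + 10k = 392.966727… → ⌈·⌉ = 393

16, 54, 92, 129, 167, 205, 243, 280, 318, 356, 393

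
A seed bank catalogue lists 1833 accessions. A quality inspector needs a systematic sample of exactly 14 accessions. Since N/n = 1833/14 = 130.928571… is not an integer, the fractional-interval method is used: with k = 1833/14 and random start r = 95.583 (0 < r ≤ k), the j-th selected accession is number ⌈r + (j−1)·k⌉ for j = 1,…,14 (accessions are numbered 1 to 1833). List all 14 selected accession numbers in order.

j=1: r + 0k = 95.583 → ⌈·⌉ = 96
j=2: r + 1k = 226.511571… → ⌈·⌉ = 227
j=3: r + 2k = 357.440142… → ⌈·⌉ = 358
j=4: r + 3k = 488.368714… → ⌈·⌉ = 489
j=5: r + 4k = 619.297285… → ⌈·⌉ = 620
j=6: r + 5k = 750.225857… → ⌈·⌉ = 751
j=7: r + 6k = 881.154428… → ⌈·⌉ = 882
j=8: r + 7k = 1012.083 → ⌈·⌉ = 1013
j=9: r + 8k = 1143.011571… → ⌈·⌉ = 1144
j=10: r + 9k = 1273.940142… → ⌈·⌉ = 1274
j=11: r + 10k = 1404.868714… → ⌈·⌉ = 1405
j=12: r + 11k = 1535.797285… → ⌈·⌉ = 1536
j=13: r + 12k = 1666.725857… → ⌈·⌉ = 1667
j=14: r + 13k = 1797.654428… → ⌈·⌉ = 1798

96, 227, 358, 489, 620, 751, 882, 1013, 1144, 1274, 1405, 1536, 1667, 1798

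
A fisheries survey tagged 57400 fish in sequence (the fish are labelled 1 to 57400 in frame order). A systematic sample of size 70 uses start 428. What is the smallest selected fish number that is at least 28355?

k = 57400/70 = 820
Steps past start: ⌈(28355 − 428)/820⌉ = ⌈27927/820⌉ = 35
Selected fish: 428 + 35×820 = 29128

29128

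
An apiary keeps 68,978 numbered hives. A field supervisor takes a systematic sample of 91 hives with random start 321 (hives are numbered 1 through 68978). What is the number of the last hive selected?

k = 68978/91 = 758
91st selection = r + (91−1)·k = 321 + 90×758 = 321 + 68220 = 68541

68541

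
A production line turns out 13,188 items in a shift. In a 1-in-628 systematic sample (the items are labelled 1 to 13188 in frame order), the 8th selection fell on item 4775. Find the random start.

k = 628
r = 4775 − (8−1)×628 = 4775 − 4396 = 379

379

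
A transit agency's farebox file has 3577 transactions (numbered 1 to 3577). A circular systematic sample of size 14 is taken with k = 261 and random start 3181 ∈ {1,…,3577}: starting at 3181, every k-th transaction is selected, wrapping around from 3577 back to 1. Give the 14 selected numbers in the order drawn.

Selection 1: 3181
Selection 2: 3181 + 261 = 3442
Selection 3: 3442 + 261 = 3703 → 3703 − 3577 = 126
Selection 4: 126 + 261 = 387
Selection 5: 387 + 261 = 648
Selection 6: 648 + 261 = 909
Selection 7: 909 + 261 = 1170
Selection 8: 1170 + 261 = 1431
Selection 9: 1431 + 261 = 1692
Selection 10: 1692 + 261 = 1953
Selection 11: 1953 + 261 = 2214
Selection 12: 2214 + 261 = 2475
Selection 13: 2475 + 261 = 2736
Selection 14: 2736 + 261 = 2997

3181, 3442, 126, 387, 648, 909, 1170, 1431, 1692, 1953, 2214, 2475, 2736, 2997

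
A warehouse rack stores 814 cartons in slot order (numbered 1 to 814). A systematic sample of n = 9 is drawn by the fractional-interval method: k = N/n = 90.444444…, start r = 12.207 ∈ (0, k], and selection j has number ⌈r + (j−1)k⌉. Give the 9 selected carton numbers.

13, 103, 194, 284, 374, 465, 555, 646, 736

j=1: r + 0k = 12.207 → ⌈·⌉ = 13
j=2: r + 1k = 102.651444… → ⌈·⌉ = 103
j=3: r + 2k = 193.095888… → ⌈·⌉ = 194
j=4: r + 3k = 283.540333… → ⌈·⌉ = 284
j=5: r + 4k = 373.984777… → ⌈·⌉ = 374
j=6: r + 5k = 464.429222… → ⌈·⌉ = 465
j=7: r + 6k = 554.873666… → ⌈·⌉ = 555
j=8: r + 7k = 645.318111… → ⌈·⌉ = 646
j=9: r + 8k = 735.762555… → ⌈·⌉ = 736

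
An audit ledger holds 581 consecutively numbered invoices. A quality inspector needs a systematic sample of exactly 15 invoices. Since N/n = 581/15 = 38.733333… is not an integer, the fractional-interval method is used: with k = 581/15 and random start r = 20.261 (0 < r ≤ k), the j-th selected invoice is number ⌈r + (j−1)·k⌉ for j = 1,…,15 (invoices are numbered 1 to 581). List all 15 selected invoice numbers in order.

j=1: r + 0k = 20.261 → ⌈·⌉ = 21
j=2: r + 1k = 58.994333… → ⌈·⌉ = 59
j=3: r + 2k = 97.727666… → ⌈·⌉ = 98
j=4: r + 3k = 136.461 → ⌈·⌉ = 137
j=5: r + 4k = 175.194333… → ⌈·⌉ = 176
j=6: r + 5k = 213.927666… → ⌈·⌉ = 214
j=7: r + 6k = 252.661 → ⌈·⌉ = 253
j=8: r + 7k = 291.394333… → ⌈·⌉ = 292
j=9: r + 8k = 330.127666… → ⌈·⌉ = 331
j=10: r + 9k = 368.861 → ⌈·⌉ = 369
j=11: r + 10k = 407.594333… → ⌈·⌉ = 408
j=12: r + 11k = 446.327666… → ⌈·⌉ = 447
j=13: r + 12k = 485.061 → ⌈·⌉ = 486
j=14: r + 13k = 523.794333… → ⌈·⌉ = 524
j=15: r + 14k = 562.527666… → ⌈·⌉ = 563

21, 59, 98, 137, 176, 214, 253, 292, 331, 369, 408, 447, 486, 524, 563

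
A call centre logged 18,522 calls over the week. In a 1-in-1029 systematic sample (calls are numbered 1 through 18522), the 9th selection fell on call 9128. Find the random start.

896

k = 1029
r = 9128 − (9−1)×1029 = 9128 − 8232 = 896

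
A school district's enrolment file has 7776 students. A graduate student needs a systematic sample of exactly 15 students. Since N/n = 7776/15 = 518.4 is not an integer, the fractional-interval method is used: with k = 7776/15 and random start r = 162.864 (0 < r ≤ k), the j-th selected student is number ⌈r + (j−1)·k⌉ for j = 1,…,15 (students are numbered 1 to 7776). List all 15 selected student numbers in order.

163, 682, 1200, 1719, 2237, 2755, 3274, 3792, 4311, 4829, 5347, 5866, 6384, 6903, 7421

j=1: r + 0k = 162.864 → ⌈·⌉ = 163
j=2: r + 1k = 681.264 → ⌈·⌉ = 682
j=3: r + 2k = 1199.664 → ⌈·⌉ = 1200
j=4: r + 3k = 1718.064 → ⌈·⌉ = 1719
j=5: r + 4k = 2236.464 → ⌈·⌉ = 2237
j=6: r + 5k = 2754.864 → ⌈·⌉ = 2755
j=7: r + 6k = 3273.264 → ⌈·⌉ = 3274
j=8: r + 7k = 3791.664 → ⌈·⌉ = 3792
j=9: r + 8k = 4310.064 → ⌈·⌉ = 4311
j=10: r + 9k = 4828.464 → ⌈·⌉ = 4829
j=11: r + 10k = 5346.864 → ⌈·⌉ = 5347
j=12: r + 11k = 5865.264 → ⌈·⌉ = 5866
j=13: r + 12k = 6383.664 → ⌈·⌉ = 6384
j=14: r + 13k = 6902.064 → ⌈·⌉ = 6903
j=15: r + 14k = 7420.464 → ⌈·⌉ = 7421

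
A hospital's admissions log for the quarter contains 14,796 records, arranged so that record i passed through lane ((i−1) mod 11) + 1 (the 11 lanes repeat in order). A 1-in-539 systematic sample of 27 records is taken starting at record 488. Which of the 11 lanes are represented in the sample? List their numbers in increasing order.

Consecutive selections differ by k = 539, so their lane numbers differ by 539 mod 11 = 0.
gcd(539, 11) = 11, so the sample visits 11/11 = 1 distinct residues mod 11.
Start 488 is lane 4; the lanes hit are 4.

4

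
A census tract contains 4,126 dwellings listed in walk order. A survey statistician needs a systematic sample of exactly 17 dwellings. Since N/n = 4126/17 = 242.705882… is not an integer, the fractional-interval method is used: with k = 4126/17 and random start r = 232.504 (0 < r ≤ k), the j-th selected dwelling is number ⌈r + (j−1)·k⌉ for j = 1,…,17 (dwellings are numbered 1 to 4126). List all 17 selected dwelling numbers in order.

j=1: r + 0k = 232.504 → ⌈·⌉ = 233
j=2: r + 1k = 475.209882… → ⌈·⌉ = 476
j=3: r + 2k = 717.915764… → ⌈·⌉ = 718
j=4: r + 3k = 960.621647… → ⌈·⌉ = 961
j=5: r + 4k = 1203.327529… → ⌈·⌉ = 1204
j=6: r + 5k = 1446.033411… → ⌈·⌉ = 1447
j=7: r + 6k = 1688.739294… → ⌈·⌉ = 1689
j=8: r + 7k = 1931.445176… → ⌈·⌉ = 1932
j=9: r + 8k = 2174.151058… → ⌈·⌉ = 2175
j=10: r + 9k = 2416.856941… → ⌈·⌉ = 2417
j=11: r + 10k = 2659.562823… → ⌈·⌉ = 2660
j=12: r + 11k = 2902.268705… → ⌈·⌉ = 2903
j=13: r + 12k = 3144.974588… → ⌈·⌉ = 3145
j=14: r + 13k = 3387.680470… → ⌈·⌉ = 3388
j=15: r + 14k = 3630.386352… → ⌈·⌉ = 3631
j=16: r + 15k = 3873.092235… → ⌈·⌉ = 3874
j=17: r + 16k = 4115.798117… → ⌈·⌉ = 4116

233, 476, 718, 961, 1204, 1447, 1689, 1932, 2175, 2417, 2660, 2903, 3145, 3388, 3631, 3874, 4116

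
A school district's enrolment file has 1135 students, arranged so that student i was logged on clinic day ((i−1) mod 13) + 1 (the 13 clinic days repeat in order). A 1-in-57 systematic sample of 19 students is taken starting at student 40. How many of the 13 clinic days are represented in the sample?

Consecutive selections differ by k = 57, so their clinic day numbers differ by 57 mod 13 = 5.
gcd(57, 13) = 1, so the sample visits 13/1 = 13 distinct residues mod 13.
Start 40 is clinic day 1; the clinic days hit are 1, 2, 3, 4, 5, 6, 7, 8, 9, 10, 11, 12, 13.

13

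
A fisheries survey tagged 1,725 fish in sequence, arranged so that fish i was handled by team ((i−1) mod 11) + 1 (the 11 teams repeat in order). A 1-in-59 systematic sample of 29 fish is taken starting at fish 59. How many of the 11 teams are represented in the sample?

Consecutive selections differ by k = 59, so their team numbers differ by 59 mod 11 = 4.
gcd(59, 11) = 1, so the sample visits 11/1 = 11 distinct residues mod 11.
Start 59 is team 4; the teams hit are 1, 2, 3, 4, 5, 6, 7, 8, 9, 10, 11.

11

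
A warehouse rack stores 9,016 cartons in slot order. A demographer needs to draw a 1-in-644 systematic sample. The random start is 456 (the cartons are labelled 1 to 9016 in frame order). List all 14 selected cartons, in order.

carton 1: 456
carton 2: 456 + 644 = 1100
carton 3: 1100 + 644 = 1744
carton 4: 1744 + 644 = 2388
carton 5: 2388 + 644 = 3032
carton 6: 3032 + 644 = 3676
carton 7: 3676 + 644 = 4320
carton 8: 4320 + 644 = 4964
carton 9: 4964 + 644 = 5608
carton 10: 5608 + 644 = 6252
carton 11: 6252 + 644 = 6896
carton 12: 6896 + 644 = 7540
carton 13: 7540 + 644 = 8184
carton 14: 8184 + 644 = 8828

456, 1100, 1744, 2388, 3032, 3676, 4320, 4964, 5608, 6252, 6896, 7540, 8184, 8828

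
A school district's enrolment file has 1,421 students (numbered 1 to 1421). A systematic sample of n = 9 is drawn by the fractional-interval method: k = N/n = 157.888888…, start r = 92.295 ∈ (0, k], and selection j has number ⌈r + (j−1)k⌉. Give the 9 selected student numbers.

93, 251, 409, 566, 724, 882, 1040, 1198, 1356

j=1: r + 0k = 92.295 → ⌈·⌉ = 93
j=2: r + 1k = 250.183888… → ⌈·⌉ = 251
j=3: r + 2k = 408.072777… → ⌈·⌉ = 409
j=4: r + 3k = 565.961666… → ⌈·⌉ = 566
j=5: r + 4k = 723.850555… → ⌈·⌉ = 724
j=6: r + 5k = 881.739444… → ⌈·⌉ = 882
j=7: r + 6k = 1039.628333… → ⌈·⌉ = 1040
j=8: r + 7k = 1197.517222… → ⌈·⌉ = 1198
j=9: r + 8k = 1355.406111… → ⌈·⌉ = 1356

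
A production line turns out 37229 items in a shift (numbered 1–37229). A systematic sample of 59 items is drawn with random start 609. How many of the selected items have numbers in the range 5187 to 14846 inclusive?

k = 37229/59 = 631
First selection ≥ 5187: 609 + ⌈(5187−609)/631⌉·631 = 609 + 8×631 = 5657
Last selection ≤ 14846: 609 + ⌊(14846−609)/631⌋·631 = 609 + 22×631 = 14491
Count = 22 − 8 + 1 = 15

15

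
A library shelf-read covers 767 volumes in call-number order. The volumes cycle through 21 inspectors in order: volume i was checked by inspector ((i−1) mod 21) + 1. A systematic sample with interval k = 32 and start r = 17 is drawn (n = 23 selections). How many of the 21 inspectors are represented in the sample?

21

Consecutive selections differ by k = 32, so their inspector numbers differ by 32 mod 21 = 11.
gcd(32, 21) = 1, so the sample visits 21/1 = 21 distinct residues mod 21.
Start 17 is inspector 17; the inspectors hit are 1, 2, 3, 4, 5, 6, 7, 8, 9, 10, 11, 12, 13, 14, 15, 16, 17, 18, 19, 20, 21.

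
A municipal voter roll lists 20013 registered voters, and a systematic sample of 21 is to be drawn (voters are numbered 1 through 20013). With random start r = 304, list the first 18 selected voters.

304, 1257, 2210, 3163, 4116, 5069, 6022, 6975, 7928, 8881, 9834, 10787, 11740, 12693, 13646, 14599, 15552, 16505

k = N/n = 20013/21 = 953
voter 1: 304
voter 2: 304 + 953 = 1257
voter 3: 1257 + 953 = 2210
voter 4: 2210 + 953 = 3163
voter 5: 3163 + 953 = 4116
voter 6: 4116 + 953 = 5069
voter 7: 5069 + 953 = 6022
voter 8: 6022 + 953 = 6975
voter 9: 6975 + 953 = 7928
voter 10: 7928 + 953 = 8881
voter 11: 8881 + 953 = 9834
voter 12: 9834 + 953 = 10787
voter 13: 10787 + 953 = 11740
voter 14: 11740 + 953 = 12693
voter 15: 12693 + 953 = 13646
voter 16: 13646 + 953 = 14599
voter 17: 14599 + 953 = 15552
voter 18: 15552 + 953 = 16505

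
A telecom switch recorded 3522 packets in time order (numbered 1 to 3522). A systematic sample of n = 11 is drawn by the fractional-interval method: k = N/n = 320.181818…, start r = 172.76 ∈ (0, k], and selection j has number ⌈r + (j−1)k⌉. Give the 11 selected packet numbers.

j=1: r + 0k = 172.76 → ⌈·⌉ = 173
j=2: r + 1k = 492.941818… → ⌈·⌉ = 493
j=3: r + 2k = 813.123636… → ⌈·⌉ = 814
j=4: r + 3k = 1133.305454… → ⌈·⌉ = 1134
j=5: r + 4k = 1453.487272… → ⌈·⌉ = 1454
j=6: r + 5k = 1773.669090… → ⌈·⌉ = 1774
j=7: r + 6k = 2093.850909… → ⌈·⌉ = 2094
j=8: r + 7k = 2414.032727… → ⌈·⌉ = 2415
j=9: r + 8k = 2734.214545… → ⌈·⌉ = 2735
j=10: r + 9k = 3054.396363… → ⌈·⌉ = 3055
j=11: r + 10k = 3374.578181… → ⌈·⌉ = 3375

173, 493, 814, 1134, 1454, 1774, 2094, 2415, 2735, 3055, 3375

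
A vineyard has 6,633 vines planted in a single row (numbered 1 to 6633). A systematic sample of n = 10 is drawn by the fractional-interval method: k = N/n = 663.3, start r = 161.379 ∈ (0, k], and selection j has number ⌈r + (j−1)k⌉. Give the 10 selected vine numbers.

162, 825, 1488, 2152, 2815, 3478, 4142, 4805, 5468, 6132

j=1: r + 0k = 161.379 → ⌈·⌉ = 162
j=2: r + 1k = 824.679 → ⌈·⌉ = 825
j=3: r + 2k = 1487.979 → ⌈·⌉ = 1488
j=4: r + 3k = 2151.279 → ⌈·⌉ = 2152
j=5: r + 4k = 2814.579 → ⌈·⌉ = 2815
j=6: r + 5k = 3477.879 → ⌈·⌉ = 3478
j=7: r + 6k = 4141.179 → ⌈·⌉ = 4142
j=8: r + 7k = 4804.479 → ⌈·⌉ = 4805
j=9: r + 8k = 5467.779 → ⌈·⌉ = 5468
j=10: r + 9k = 6131.079 → ⌈·⌉ = 6132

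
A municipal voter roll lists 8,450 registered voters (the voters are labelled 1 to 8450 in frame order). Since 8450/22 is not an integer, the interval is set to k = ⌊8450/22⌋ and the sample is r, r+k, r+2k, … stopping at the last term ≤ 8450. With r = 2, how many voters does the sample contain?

k = ⌊8450/22⌋ = 384
Achieved size = ⌊(8450 − 2)/384⌋ + 1 = ⌊8448/384⌋ + 1 = 22 + 1 = 23
(last selection: 2 + 22×384 = 8450 ≤ 8450; next would be 8834 > 8450)

23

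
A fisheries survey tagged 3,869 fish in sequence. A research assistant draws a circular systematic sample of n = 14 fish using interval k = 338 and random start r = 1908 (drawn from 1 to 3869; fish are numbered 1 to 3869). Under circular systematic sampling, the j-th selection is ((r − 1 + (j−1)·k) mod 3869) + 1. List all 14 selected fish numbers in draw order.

1908, 2246, 2584, 2922, 3260, 3598, 67, 405, 743, 1081, 1419, 1757, 2095, 2433

Selection 1: 1908
Selection 2: 1908 + 338 = 2246
Selection 3: 2246 + 338 = 2584
Selection 4: 2584 + 338 = 2922
Selection 5: 2922 + 338 = 3260
Selection 6: 3260 + 338 = 3598
Selection 7: 3598 + 338 = 3936 → 3936 − 3869 = 67
Selection 8: 67 + 338 = 405
Selection 9: 405 + 338 = 743
Selection 10: 743 + 338 = 1081
Selection 11: 1081 + 338 = 1419
Selection 12: 1419 + 338 = 1757
Selection 13: 1757 + 338 = 2095
Selection 14: 2095 + 338 = 2433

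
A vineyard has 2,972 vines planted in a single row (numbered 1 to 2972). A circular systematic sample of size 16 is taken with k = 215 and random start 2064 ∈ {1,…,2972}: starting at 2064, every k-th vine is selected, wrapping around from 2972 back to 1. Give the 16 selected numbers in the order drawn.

Selection 1: 2064
Selection 2: 2064 + 215 = 2279
Selection 3: 2279 + 215 = 2494
Selection 4: 2494 + 215 = 2709
Selection 5: 2709 + 215 = 2924
Selection 6: 2924 + 215 = 3139 → 3139 − 2972 = 167
Selection 7: 167 + 215 = 382
Selection 8: 382 + 215 = 597
Selection 9: 597 + 215 = 812
Selection 10: 812 + 215 = 1027
Selection 11: 1027 + 215 = 1242
Selection 12: 1242 + 215 = 1457
Selection 13: 1457 + 215 = 1672
Selection 14: 1672 + 215 = 1887
Selection 15: 1887 + 215 = 2102
Selection 16: 2102 + 215 = 2317

2064, 2279, 2494, 2709, 2924, 167, 382, 597, 812, 1027, 1242, 1457, 1672, 1887, 2102, 2317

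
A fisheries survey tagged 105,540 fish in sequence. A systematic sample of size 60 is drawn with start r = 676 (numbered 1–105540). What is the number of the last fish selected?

104457

k = 105540/60 = 1759
60th selection = r + (60−1)·k = 676 + 59×1759 = 676 + 103781 = 104457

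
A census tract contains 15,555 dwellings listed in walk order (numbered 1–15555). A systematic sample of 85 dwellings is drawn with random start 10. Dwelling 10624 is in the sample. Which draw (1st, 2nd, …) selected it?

59

k = 15555/85 = 183
position = (10624 − 10)/183 + 1 = 10614/183 + 1 = 58 + 1 = 59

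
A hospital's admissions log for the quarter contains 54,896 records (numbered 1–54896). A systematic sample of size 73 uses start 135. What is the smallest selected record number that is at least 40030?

k = 54896/73 = 752
Steps past start: ⌈(40030 − 135)/752⌉ = ⌈39895/752⌉ = 54
Selected record: 135 + 54×752 = 40743

40743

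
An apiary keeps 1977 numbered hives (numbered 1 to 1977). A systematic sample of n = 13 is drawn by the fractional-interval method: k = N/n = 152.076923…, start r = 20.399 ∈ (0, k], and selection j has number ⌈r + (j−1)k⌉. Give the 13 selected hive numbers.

21, 173, 325, 477, 629, 781, 933, 1085, 1238, 1390, 1542, 1694, 1846

j=1: r + 0k = 20.399 → ⌈·⌉ = 21
j=2: r + 1k = 172.475923… → ⌈·⌉ = 173
j=3: r + 2k = 324.552846… → ⌈·⌉ = 325
j=4: r + 3k = 476.629769… → ⌈·⌉ = 477
j=5: r + 4k = 628.706692… → ⌈·⌉ = 629
j=6: r + 5k = 780.783615… → ⌈·⌉ = 781
j=7: r + 6k = 932.860538… → ⌈·⌉ = 933
j=8: r + 7k = 1084.937461… → ⌈·⌉ = 1085
j=9: r + 8k = 1237.014384… → ⌈·⌉ = 1238
j=10: r + 9k = 1389.091307… → ⌈·⌉ = 1390
j=11: r + 10k = 1541.168230… → ⌈·⌉ = 1542
j=12: r + 11k = 1693.245153… → ⌈·⌉ = 1694
j=13: r + 12k = 1845.322076… → ⌈·⌉ = 1846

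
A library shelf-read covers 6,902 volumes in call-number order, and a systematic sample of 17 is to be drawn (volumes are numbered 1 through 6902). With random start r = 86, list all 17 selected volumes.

k = N/n = 6902/17 = 406
volume 1: 86
volume 2: 86 + 406 = 492
volume 3: 492 + 406 = 898
volume 4: 898 + 406 = 1304
volume 5: 1304 + 406 = 1710
volume 6: 1710 + 406 = 2116
volume 7: 2116 + 406 = 2522
volume 8: 2522 + 406 = 2928
volume 9: 2928 + 406 = 3334
volume 10: 3334 + 406 = 3740
volume 11: 3740 + 406 = 4146
volume 12: 4146 + 406 = 4552
volume 13: 4552 + 406 = 4958
volume 14: 4958 + 406 = 5364
volume 15: 5364 + 406 = 5770
volume 16: 5770 + 406 = 6176
volume 17: 6176 + 406 = 6582

86, 492, 898, 1304, 1710, 2116, 2522, 2928, 3334, 3740, 4146, 4552, 4958, 5364, 5770, 6176, 6582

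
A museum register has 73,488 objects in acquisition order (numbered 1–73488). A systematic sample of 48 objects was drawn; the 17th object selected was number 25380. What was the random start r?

k = 73488/48 = 1531
r = 25380 − (17−1)×1531 = 25380 − 24496 = 884

884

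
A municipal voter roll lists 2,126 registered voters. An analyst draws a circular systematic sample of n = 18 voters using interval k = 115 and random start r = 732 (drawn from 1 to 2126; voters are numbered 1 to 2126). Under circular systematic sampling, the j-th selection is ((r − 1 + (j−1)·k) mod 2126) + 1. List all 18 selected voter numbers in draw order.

732, 847, 962, 1077, 1192, 1307, 1422, 1537, 1652, 1767, 1882, 1997, 2112, 101, 216, 331, 446, 561

Selection 1: 732
Selection 2: 732 + 115 = 847
Selection 3: 847 + 115 = 962
Selection 4: 962 + 115 = 1077
Selection 5: 1077 + 115 = 1192
Selection 6: 1192 + 115 = 1307
Selection 7: 1307 + 115 = 1422
Selection 8: 1422 + 115 = 1537
Selection 9: 1537 + 115 = 1652
Selection 10: 1652 + 115 = 1767
Selection 11: 1767 + 115 = 1882
Selection 12: 1882 + 115 = 1997
Selection 13: 1997 + 115 = 2112
Selection 14: 2112 + 115 = 2227 → 2227 − 2126 = 101
Selection 15: 101 + 115 = 216
Selection 16: 216 + 115 = 331
Selection 17: 331 + 115 = 446
Selection 18: 446 + 115 = 561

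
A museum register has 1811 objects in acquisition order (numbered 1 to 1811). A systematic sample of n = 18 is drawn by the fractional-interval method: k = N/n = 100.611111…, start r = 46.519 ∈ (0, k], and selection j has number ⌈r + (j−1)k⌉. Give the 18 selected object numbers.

j=1: r + 0k = 46.519 → ⌈·⌉ = 47
j=2: r + 1k = 147.130111… → ⌈·⌉ = 148
j=3: r + 2k = 247.741222… → ⌈·⌉ = 248
j=4: r + 3k = 348.352333… → ⌈·⌉ = 349
j=5: r + 4k = 448.963444… → ⌈·⌉ = 449
j=6: r + 5k = 549.574555… → ⌈·⌉ = 550
j=7: r + 6k = 650.185666… → ⌈·⌉ = 651
j=8: r + 7k = 750.796777… → ⌈·⌉ = 751
j=9: r + 8k = 851.407888… → ⌈·⌉ = 852
j=10: r + 9k = 952.019 → ⌈·⌉ = 953
j=11: r + 10k = 1052.630111… → ⌈·⌉ = 1053
j=12: r + 11k = 1153.241222… → ⌈·⌉ = 1154
j=13: r + 12k = 1253.852333… → ⌈·⌉ = 1254
j=14: r + 13k = 1354.463444… → ⌈·⌉ = 1355
j=15: r + 14k = 1455.074555… → ⌈·⌉ = 1456
j=16: r + 15k = 1555.685666… → ⌈·⌉ = 1556
j=17: r + 16k = 1656.296777… → ⌈·⌉ = 1657
j=18: r + 17k = 1756.907888… → ⌈·⌉ = 1757

47, 148, 248, 349, 449, 550, 651, 751, 852, 953, 1053, 1154, 1254, 1355, 1456, 1556, 1657, 1757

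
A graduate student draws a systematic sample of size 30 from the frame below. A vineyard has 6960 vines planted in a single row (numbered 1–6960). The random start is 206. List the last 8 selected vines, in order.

5310, 5542, 5774, 6006, 6238, 6470, 6702, 6934

k = N/n = 6960/30 = 232
23rd selection = 206 + 22×232 = 5310
24th: 5310 + 232 = 5542
25th: 5542 + 232 = 5774
26th: 5774 + 232 = 6006
27th: 6006 + 232 = 6238
28th: 6238 + 232 = 6470
29th: 6470 + 232 = 6702
30th: 6702 + 232 = 6934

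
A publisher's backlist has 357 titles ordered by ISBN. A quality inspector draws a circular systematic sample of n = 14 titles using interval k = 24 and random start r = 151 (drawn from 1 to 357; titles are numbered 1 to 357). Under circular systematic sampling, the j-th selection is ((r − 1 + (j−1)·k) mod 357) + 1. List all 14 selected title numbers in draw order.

151, 175, 199, 223, 247, 271, 295, 319, 343, 10, 34, 58, 82, 106

Selection 1: 151
Selection 2: 151 + 24 = 175
Selection 3: 175 + 24 = 199
Selection 4: 199 + 24 = 223
Selection 5: 223 + 24 = 247
Selection 6: 247 + 24 = 271
Selection 7: 271 + 24 = 295
Selection 8: 295 + 24 = 319
Selection 9: 319 + 24 = 343
Selection 10: 343 + 24 = 367 → 367 − 357 = 10
Selection 11: 10 + 24 = 34
Selection 12: 34 + 24 = 58
Selection 13: 58 + 24 = 82
Selection 14: 82 + 24 = 106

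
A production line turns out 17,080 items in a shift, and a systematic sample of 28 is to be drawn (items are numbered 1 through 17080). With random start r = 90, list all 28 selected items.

90, 700, 1310, 1920, 2530, 3140, 3750, 4360, 4970, 5580, 6190, 6800, 7410, 8020, 8630, 9240, 9850, 10460, 11070, 11680, 12290, 12900, 13510, 14120, 14730, 15340, 15950, 16560

k = N/n = 17080/28 = 610
item 1: 90
item 2: 90 + 610 = 700
item 3: 700 + 610 = 1310
item 4: 1310 + 610 = 1920
item 5: 1920 + 610 = 2530
item 6: 2530 + 610 = 3140
item 7: 3140 + 610 = 3750
item 8: 3750 + 610 = 4360
item 9: 4360 + 610 = 4970
item 10: 4970 + 610 = 5580
item 11: 5580 + 610 = 6190
item 12: 6190 + 610 = 6800
item 13: 6800 + 610 = 7410
item 14: 7410 + 610 = 8020
item 15: 8020 + 610 = 8630
item 16: 8630 + 610 = 9240
item 17: 9240 + 610 = 9850
item 18: 9850 + 610 = 10460
item 19: 10460 + 610 = 11070
item 20: 11070 + 610 = 11680
item 21: 11680 + 610 = 12290
item 22: 12290 + 610 = 12900
item 23: 12900 + 610 = 13510
item 24: 13510 + 610 = 14120
item 25: 14120 + 610 = 14730
item 26: 14730 + 610 = 15340
item 27: 15340 + 610 = 15950
item 28: 15950 + 610 = 16560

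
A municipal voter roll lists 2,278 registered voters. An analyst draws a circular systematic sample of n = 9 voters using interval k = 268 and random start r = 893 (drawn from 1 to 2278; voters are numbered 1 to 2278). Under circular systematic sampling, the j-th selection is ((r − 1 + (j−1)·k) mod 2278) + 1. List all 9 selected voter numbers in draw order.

Selection 1: 893
Selection 2: 893 + 268 = 1161
Selection 3: 1161 + 268 = 1429
Selection 4: 1429 + 268 = 1697
Selection 5: 1697 + 268 = 1965
Selection 6: 1965 + 268 = 2233
Selection 7: 2233 + 268 = 2501 → 2501 − 2278 = 223
Selection 8: 223 + 268 = 491
Selection 9: 491 + 268 = 759

893, 1161, 1429, 1697, 1965, 2233, 223, 491, 759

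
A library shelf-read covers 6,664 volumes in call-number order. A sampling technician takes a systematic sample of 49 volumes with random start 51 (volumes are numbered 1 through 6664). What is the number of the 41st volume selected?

5491

k = 6664/49 = 136
41st selection = r + (41−1)·k = 51 + 40×136 = 51 + 5440 = 5491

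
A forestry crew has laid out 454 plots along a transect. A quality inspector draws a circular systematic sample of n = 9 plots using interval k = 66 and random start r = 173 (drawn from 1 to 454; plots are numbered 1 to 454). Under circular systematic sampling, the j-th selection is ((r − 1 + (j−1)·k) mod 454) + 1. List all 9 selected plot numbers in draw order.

173, 239, 305, 371, 437, 49, 115, 181, 247

Selection 1: 173
Selection 2: 173 + 66 = 239
Selection 3: 239 + 66 = 305
Selection 4: 305 + 66 = 371
Selection 5: 371 + 66 = 437
Selection 6: 437 + 66 = 503 → 503 − 454 = 49
Selection 7: 49 + 66 = 115
Selection 8: 115 + 66 = 181
Selection 9: 181 + 66 = 247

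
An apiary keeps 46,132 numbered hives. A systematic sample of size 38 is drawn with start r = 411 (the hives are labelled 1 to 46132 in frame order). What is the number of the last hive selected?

k = 46132/38 = 1214
38th selection = r + (38−1)·k = 411 + 37×1214 = 411 + 44918 = 45329

45329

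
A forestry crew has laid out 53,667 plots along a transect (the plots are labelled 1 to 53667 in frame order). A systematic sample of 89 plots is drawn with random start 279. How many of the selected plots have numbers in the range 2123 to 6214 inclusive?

k = 53667/89 = 603
First selection ≥ 2123: 279 + ⌈(2123−279)/603⌉·603 = 279 + 4×603 = 2691
Last selection ≤ 6214: 279 + ⌊(6214−279)/603⌋·603 = 279 + 9×603 = 5706
Count = 9 − 4 + 1 = 6

6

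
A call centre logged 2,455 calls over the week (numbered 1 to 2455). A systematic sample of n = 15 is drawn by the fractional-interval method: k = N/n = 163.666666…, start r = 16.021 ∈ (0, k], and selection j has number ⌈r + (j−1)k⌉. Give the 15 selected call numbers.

j=1: r + 0k = 16.021 → ⌈·⌉ = 17
j=2: r + 1k = 179.687666… → ⌈·⌉ = 180
j=3: r + 2k = 343.354333… → ⌈·⌉ = 344
j=4: r + 3k = 507.021 → ⌈·⌉ = 508
j=5: r + 4k = 670.687666… → ⌈·⌉ = 671
j=6: r + 5k = 834.354333… → ⌈·⌉ = 835
j=7: r + 6k = 998.021 → ⌈·⌉ = 999
j=8: r + 7k = 1161.687666… → ⌈·⌉ = 1162
j=9: r + 8k = 1325.354333… → ⌈·⌉ = 1326
j=10: r + 9k = 1489.021 → ⌈·⌉ = 1490
j=11: r + 10k = 1652.687666… → ⌈·⌉ = 1653
j=12: r + 11k = 1816.354333… → ⌈·⌉ = 1817
j=13: r + 12k = 1980.021 → ⌈·⌉ = 1981
j=14: r + 13k = 2143.687666… → ⌈·⌉ = 2144
j=15: r + 14k = 2307.354333… → ⌈·⌉ = 2308

17, 180, 344, 508, 671, 835, 999, 1162, 1326, 1490, 1653, 1817, 1981, 2144, 2308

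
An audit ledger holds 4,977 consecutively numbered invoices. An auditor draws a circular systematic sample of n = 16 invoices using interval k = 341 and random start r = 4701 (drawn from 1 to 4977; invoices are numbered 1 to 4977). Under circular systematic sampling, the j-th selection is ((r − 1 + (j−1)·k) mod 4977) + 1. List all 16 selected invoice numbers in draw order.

Selection 1: 4701
Selection 2: 4701 + 341 = 5042 → 5042 − 4977 = 65
Selection 3: 65 + 341 = 406
Selection 4: 406 + 341 = 747
Selection 5: 747 + 341 = 1088
Selection 6: 1088 + 341 = 1429
Selection 7: 1429 + 341 = 1770
Selection 8: 1770 + 341 = 2111
Selection 9: 2111 + 341 = 2452
Selection 10: 2452 + 341 = 2793
Selection 11: 2793 + 341 = 3134
Selection 12: 3134 + 341 = 3475
Selection 13: 3475 + 341 = 3816
Selection 14: 3816 + 341 = 4157
Selection 15: 4157 + 341 = 4498
Selection 16: 4498 + 341 = 4839

4701, 65, 406, 747, 1088, 1429, 1770, 2111, 2452, 2793, 3134, 3475, 3816, 4157, 4498, 4839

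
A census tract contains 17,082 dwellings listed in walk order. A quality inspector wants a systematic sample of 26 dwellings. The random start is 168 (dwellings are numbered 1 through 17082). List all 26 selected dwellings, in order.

k = N/n = 17082/26 = 657
dwelling 1: 168
dwelling 2: 168 + 657 = 825
dwelling 3: 825 + 657 = 1482
dwelling 4: 1482 + 657 = 2139
dwelling 5: 2139 + 657 = 2796
dwelling 6: 2796 + 657 = 3453
dwelling 7: 3453 + 657 = 4110
dwelling 8: 4110 + 657 = 4767
dwelling 9: 4767 + 657 = 5424
dwelling 10: 5424 + 657 = 6081
dwelling 11: 6081 + 657 = 6738
dwelling 12: 6738 + 657 = 7395
dwelling 13: 7395 + 657 = 8052
dwelling 14: 8052 + 657 = 8709
dwelling 15: 8709 + 657 = 9366
dwelling 16: 9366 + 657 = 10023
dwelling 17: 10023 + 657 = 10680
dwelling 18: 10680 + 657 = 11337
dwelling 19: 11337 + 657 = 11994
dwelling 20: 11994 + 657 = 12651
dwelling 21: 12651 + 657 = 13308
dwelling 22: 13308 + 657 = 13965
dwelling 23: 13965 + 657 = 14622
dwelling 24: 14622 + 657 = 15279
dwelling 25: 15279 + 657 = 15936
dwelling 26: 15936 + 657 = 16593

168, 825, 1482, 2139, 2796, 3453, 4110, 4767, 5424, 6081, 6738, 7395, 8052, 8709, 9366, 10023, 10680, 11337, 11994, 12651, 13308, 13965, 14622, 15279, 15936, 16593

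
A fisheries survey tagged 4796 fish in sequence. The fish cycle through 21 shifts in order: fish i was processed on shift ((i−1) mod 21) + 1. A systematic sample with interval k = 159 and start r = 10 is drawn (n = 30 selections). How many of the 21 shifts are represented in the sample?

Consecutive selections differ by k = 159, so their shift numbers differ by 159 mod 21 = 12.
gcd(159, 21) = 3, so the sample visits 21/3 = 7 distinct residues mod 21.
Start 10 is shift 10; the shifts hit are 1, 4, 7, 10, 13, 16, 19.

7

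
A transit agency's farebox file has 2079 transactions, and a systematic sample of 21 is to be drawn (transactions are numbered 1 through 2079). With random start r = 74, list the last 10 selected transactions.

k = N/n = 2079/21 = 99
12th selection = 74 + 11×99 = 1163
13th: 1163 + 99 = 1262
14th: 1262 + 99 = 1361
15th: 1361 + 99 = 1460
16th: 1460 + 99 = 1559
17th: 1559 + 99 = 1658
18th: 1658 + 99 = 1757
19th: 1757 + 99 = 1856
20th: 1856 + 99 = 1955
21st: 1955 + 99 = 2054

1163, 1262, 1361, 1460, 1559, 1658, 1757, 1856, 1955, 2054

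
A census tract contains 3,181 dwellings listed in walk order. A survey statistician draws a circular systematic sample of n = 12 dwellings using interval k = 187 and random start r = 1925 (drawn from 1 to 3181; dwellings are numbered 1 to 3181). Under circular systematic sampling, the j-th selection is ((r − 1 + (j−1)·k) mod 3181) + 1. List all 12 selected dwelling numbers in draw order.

Selection 1: 1925
Selection 2: 1925 + 187 = 2112
Selection 3: 2112 + 187 = 2299
Selection 4: 2299 + 187 = 2486
Selection 5: 2486 + 187 = 2673
Selection 6: 2673 + 187 = 2860
Selection 7: 2860 + 187 = 3047
Selection 8: 3047 + 187 = 3234 → 3234 − 3181 = 53
Selection 9: 53 + 187 = 240
Selection 10: 240 + 187 = 427
Selection 11: 427 + 187 = 614
Selection 12: 614 + 187 = 801

1925, 2112, 2299, 2486, 2673, 2860, 3047, 53, 240, 427, 614, 801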